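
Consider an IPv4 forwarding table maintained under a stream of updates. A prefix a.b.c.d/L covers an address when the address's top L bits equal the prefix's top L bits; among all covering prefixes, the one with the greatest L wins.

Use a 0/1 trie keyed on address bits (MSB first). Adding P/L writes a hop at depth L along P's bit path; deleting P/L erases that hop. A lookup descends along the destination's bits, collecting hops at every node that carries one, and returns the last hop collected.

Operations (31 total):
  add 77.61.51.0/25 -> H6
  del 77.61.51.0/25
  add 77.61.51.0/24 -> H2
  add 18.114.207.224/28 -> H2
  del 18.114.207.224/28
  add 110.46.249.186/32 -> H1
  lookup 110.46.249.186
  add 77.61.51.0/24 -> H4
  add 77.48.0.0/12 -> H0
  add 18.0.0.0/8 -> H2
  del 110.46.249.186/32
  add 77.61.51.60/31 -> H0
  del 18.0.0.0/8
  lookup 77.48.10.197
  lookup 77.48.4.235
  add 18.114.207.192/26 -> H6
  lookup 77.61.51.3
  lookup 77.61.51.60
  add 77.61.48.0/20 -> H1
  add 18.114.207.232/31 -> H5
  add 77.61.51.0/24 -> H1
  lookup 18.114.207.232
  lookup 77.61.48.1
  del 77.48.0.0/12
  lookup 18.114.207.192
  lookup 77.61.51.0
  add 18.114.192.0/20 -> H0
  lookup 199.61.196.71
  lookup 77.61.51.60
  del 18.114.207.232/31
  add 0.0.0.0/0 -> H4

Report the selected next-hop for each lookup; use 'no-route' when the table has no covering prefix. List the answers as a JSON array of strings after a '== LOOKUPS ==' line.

Process each operation:
  + 77.61.51.0/25 (H6) depth=25
  del 77.61.51.0/25 (clear depth 25)
  + 77.61.51.0/24 (H2) depth=24
  + 18.114.207.224/28 (H2) depth=28
  del 18.114.207.224/28 (clear depth 28)
  + 110.46.249.186/32 (H1) depth=32
  Q 110.46.249.186: descend 01101110001011101111100110111010 ; hops seen [H1] ; pick H1
  + 77.61.51.0/24 (H4) depth=24
  + 77.48.0.0/12 (H0) depth=12
  + 18.0.0.0/8 (H2) depth=8
  del 110.46.249.186/32 (clear depth 32)
  + 77.61.51.60/31 (H0) depth=31
  del 18.0.0.0/8 (clear depth 8)
  Q 77.48.10.197: descend 010011010011 ; hops seen [H0] ; pick H0
  Q 77.48.4.235: descend 010011010011 ; hops seen [H0] ; pick H0
  + 18.114.207.192/26 (H6) depth=26
  Q 77.61.51.3: descend 01001101001111010011001100 ; hops seen [H0,H4] ; pick H4
  Q 77.61.51.60: descend 0100110100111101001100110011110 ; hops seen [H0,H4,H0] ; pick H0
  + 77.61.48.0/20 (H1) depth=20
  + 18.114.207.232/31 (H5) depth=31
  + 77.61.51.0/24 (H1) depth=24
  Q 18.114.207.232: descend 0001001001110010110011111110100 ; hops seen [H6,H5] ; pick H5
  Q 77.61.48.1: descend 0100110100111101001100 ; hops seen [H0,H1] ; pick H1
  del 77.48.0.0/12 (clear depth 12)
  Q 18.114.207.192: descend 00010010011100101100111111 ; hops seen [H6] ; pick H6
  Q 77.61.51.0: descend 01001101001111010011001100 ; hops seen [H1,H1] ; pick H1
  + 18.114.192.0/20 (H0) depth=20
  Q 199.61.196.71: descend ε ; hops seen [∅] ; pick no-route
  Q 77.61.51.60: descend 0100110100111101001100110011110 ; hops seen [H1,H1,H0] ; pick H0
  del 18.114.207.232/31 (clear depth 31)
  + 0.0.0.0/0 (H4) depth=0

== LOOKUPS ==
["H1","H0","H0","H4","H0","H5","H1","H6","H1","no-route","H0"]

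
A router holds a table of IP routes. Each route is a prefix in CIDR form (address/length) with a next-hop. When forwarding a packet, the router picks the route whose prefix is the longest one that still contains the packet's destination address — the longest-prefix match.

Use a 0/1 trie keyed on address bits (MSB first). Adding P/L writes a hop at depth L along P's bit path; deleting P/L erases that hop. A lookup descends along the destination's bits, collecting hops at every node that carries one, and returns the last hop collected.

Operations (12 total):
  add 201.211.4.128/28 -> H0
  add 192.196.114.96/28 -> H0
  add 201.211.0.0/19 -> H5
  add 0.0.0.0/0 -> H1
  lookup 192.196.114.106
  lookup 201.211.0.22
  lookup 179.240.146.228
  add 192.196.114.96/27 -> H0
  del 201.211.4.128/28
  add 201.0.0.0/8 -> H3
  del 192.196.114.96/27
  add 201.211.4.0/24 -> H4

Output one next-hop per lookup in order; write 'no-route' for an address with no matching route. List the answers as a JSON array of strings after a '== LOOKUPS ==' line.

Process each operation:
  + 201.211.4.128/28 (H0) depth=28
  + 192.196.114.96/28 (H0) depth=28
  + 201.211.0.0/19 (H5) depth=19
  + 0.0.0.0/0 (H1) depth=0
  ? 192.196.114.106  path d0:H1→d1:-→d2:-→d3:-→d4:-→d5:-→d6:-→d7:-→d8:-→d9:-→d10:-→d11:-→d12:-→d13:-→d14:-→d15:-→d16:-→d17:-→d18:-→d19:-→d20:-→d21:-→d22:-→d23:-→d24:-→d25:-→d26:-→d27:-→d28:H0  best=H0
  ? 201.211.0.22  path d0:H1→d1:-→d2:-→d3:-→d4:-→d5:-→d6:-→d7:-→d8:-→d9:-→d10:-→d11:-→d12:-→d13:-→d14:-→d15:-→d16:-→d17:-→d18:-→d19:H5→d20:-→d21:-  best=H5
  ? 179.240.146.228  path d0:H1→d1:-  best=H1
  + 192.196.114.96/27 (H0) depth=27
  - 201.211.4.128/28 clear@28
  + 201.0.0.0/8 (H3) depth=8
  - 192.196.114.96/27 clear@27
  + 201.211.4.0/24 (H4) depth=24

== LOOKUPS ==
["H0","H5","H1"]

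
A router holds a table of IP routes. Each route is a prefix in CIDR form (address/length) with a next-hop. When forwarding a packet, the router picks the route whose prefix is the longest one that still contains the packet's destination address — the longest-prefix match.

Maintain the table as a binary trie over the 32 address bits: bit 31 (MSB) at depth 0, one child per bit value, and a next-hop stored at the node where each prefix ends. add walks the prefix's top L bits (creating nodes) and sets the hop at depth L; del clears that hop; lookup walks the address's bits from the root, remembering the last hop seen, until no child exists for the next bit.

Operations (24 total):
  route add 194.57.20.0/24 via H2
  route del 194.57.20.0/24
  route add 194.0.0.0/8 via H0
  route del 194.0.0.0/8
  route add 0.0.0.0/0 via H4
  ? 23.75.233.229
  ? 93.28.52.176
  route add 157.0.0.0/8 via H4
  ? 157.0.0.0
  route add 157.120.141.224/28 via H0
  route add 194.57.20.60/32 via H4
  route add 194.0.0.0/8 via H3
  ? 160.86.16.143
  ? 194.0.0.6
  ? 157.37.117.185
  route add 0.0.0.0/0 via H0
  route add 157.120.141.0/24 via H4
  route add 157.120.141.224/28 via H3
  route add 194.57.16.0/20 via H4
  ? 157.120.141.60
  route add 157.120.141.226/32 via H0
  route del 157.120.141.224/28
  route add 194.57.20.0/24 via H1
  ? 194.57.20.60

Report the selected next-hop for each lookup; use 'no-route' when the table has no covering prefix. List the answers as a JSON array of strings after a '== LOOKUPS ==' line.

Process each operation:
  + 194.57.20.0/24 (H2) depth=24
  del 194.57.20.0/24 (clear depth 24)
  + 194.0.0.0/8 (H0) depth=8
  del 194.0.0.0/8 (clear depth 8)
  + 0.0.0.0/0 (H4) depth=0
  Q 23.75.233.229: descend ε ; hops seen [H4] ; pick H4
  Q 93.28.52.176: descend ε ; hops seen [H4] ; pick H4
  + 157.0.0.0/8 (H4) depth=8
  Q 157.0.0.0: descend 10011101 ; hops seen [H4,H4] ; pick H4
  + 157.120.141.224/28 (H0) depth=28
  + 194.57.20.60/32 (H4) depth=32
  + 194.0.0.0/8 (H3) depth=8
  Q 160.86.16.143: descend 10 ; hops seen [H4] ; pick H4
  Q 194.0.0.6: descend 1100001000 ; hops seen [H4,H3] ; pick H3
  Q 157.37.117.185: descend 100111010 ; hops seen [H4,H4] ; pick H4
  + 0.0.0.0/0 (H0) depth=0
  + 157.120.141.0/24 (H4) depth=24
  + 157.120.141.224/28 (H3) depth=28
  + 194.57.16.0/20 (H4) depth=20
  Q 157.120.141.60: descend 100111010111100010001101 ; hops seen [H0,H4,H4] ; pick H4
  + 157.120.141.226/32 (H0) depth=32
  del 157.120.141.224/28 (clear depth 28)
  + 194.57.20.0/24 (H1) depth=24
  Q 194.57.20.60: descend 11000010001110010001010000111100 ; hops seen [H0,H3,H4,H1,H4] ; pick H4

== LOOKUPS ==
["H4","H4","H4","H4","H3","H4","H4","H4"]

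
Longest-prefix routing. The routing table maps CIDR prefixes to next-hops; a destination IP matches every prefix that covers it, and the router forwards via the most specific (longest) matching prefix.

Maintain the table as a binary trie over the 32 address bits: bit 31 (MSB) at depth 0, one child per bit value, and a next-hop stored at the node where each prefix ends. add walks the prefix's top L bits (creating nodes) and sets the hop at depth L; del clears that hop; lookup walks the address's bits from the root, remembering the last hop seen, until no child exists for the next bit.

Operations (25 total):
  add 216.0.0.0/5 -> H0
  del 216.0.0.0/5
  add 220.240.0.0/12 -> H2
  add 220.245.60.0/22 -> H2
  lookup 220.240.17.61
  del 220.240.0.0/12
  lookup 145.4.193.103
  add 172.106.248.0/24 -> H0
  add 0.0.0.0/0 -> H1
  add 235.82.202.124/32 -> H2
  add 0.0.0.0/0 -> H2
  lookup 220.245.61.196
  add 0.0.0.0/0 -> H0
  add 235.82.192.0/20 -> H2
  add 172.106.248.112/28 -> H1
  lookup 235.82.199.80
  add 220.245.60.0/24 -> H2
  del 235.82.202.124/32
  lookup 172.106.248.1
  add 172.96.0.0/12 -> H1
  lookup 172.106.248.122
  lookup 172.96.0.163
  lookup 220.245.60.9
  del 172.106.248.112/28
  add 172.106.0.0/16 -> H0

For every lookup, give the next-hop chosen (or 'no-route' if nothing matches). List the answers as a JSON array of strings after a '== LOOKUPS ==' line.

Apply in order:
  + 216.0.0.0/5 (H0) depth=5
  - 216.0.0.0/5 clear@5
  + 220.240.0.0/12 (H2) depth=12
  + 220.245.60.0/22 (H2) depth=22
  Q 220.240.17.61: descend 1101110011110 ; hops seen [H2] ; pick H2
  - 220.240.0.0/12 clear@12
  Q 145.4.193.103: descend 1 ; hops seen [∅] ; pick no-route
  + 172.106.248.0/24 (H0) depth=24
  + 0.0.0.0/0 (H1) depth=0
  + 235.82.202.124/32 (H2) depth=32
  + 0.0.0.0/0 (H2) depth=0
  Q 220.245.61.196: descend 1101110011110101001111 ; hops seen [H2,H2] ; pick H2
  + 0.0.0.0/0 (H0) depth=0
  + 235.82.192.0/20 (H2) depth=20
  + 172.106.248.112/28 (H1) depth=28
  Q 235.82.199.80: descend 11101011010100101100 ; hops seen [H0,H2] ; pick H2
  + 220.245.60.0/24 (H2) depth=24
  - 235.82.202.124/32 clear@32
  Q 172.106.248.1: descend 1010110001101010111110000 ; hops seen [H0,H0] ; pick H0
  + 172.96.0.0/12 (H1) depth=12
  Q 172.106.248.122: descend 1010110001101010111110000111 ; hops seen [H0,H1,H0,H1] ; pick H1
  Q 172.96.0.163: descend 101011000110 ; hops seen [H0,H1] ; pick H1
  Q 220.245.60.9: descend 110111001111010100111100 ; hops seen [H0,H2,H2] ; pick H2
  - 172.106.248.112/28 clear@28
  + 172.106.0.0/16 (H0) depth=16

== LOOKUPS ==
["H2","no-route","H2","H2","H0","H1","H1","H2"]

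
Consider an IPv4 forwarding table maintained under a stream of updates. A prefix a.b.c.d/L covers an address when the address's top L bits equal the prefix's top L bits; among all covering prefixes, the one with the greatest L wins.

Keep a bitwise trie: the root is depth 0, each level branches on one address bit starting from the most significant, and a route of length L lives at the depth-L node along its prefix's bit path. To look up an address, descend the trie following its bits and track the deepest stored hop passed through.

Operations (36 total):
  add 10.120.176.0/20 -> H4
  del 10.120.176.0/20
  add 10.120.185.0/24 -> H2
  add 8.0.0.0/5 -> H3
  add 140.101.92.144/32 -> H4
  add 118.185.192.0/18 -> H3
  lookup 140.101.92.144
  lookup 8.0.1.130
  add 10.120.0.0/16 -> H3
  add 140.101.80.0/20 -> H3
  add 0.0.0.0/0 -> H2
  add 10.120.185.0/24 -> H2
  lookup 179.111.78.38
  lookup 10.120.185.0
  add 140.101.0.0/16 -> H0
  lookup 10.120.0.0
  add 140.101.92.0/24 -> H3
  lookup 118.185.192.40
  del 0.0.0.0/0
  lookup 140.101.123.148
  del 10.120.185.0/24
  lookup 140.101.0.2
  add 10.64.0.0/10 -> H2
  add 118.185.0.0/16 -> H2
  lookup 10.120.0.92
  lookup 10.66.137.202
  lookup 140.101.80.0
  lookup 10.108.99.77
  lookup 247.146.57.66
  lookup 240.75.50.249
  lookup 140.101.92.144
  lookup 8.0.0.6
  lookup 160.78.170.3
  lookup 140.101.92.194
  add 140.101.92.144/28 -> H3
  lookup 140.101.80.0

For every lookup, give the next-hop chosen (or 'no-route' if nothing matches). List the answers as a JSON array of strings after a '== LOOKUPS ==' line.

Trace:
  add 10.120.176.0/20 -> H4 at depth 20
  del 10.120.176.0/20 (clear depth 20)
  add 10.120.185.0/24 -> H2 at depth 24
  add 8.0.0.0/5 -> H3 at depth 5
  add 140.101.92.144/32 -> H4 at depth 32
  add 118.185.192.0/18 -> H3 at depth 18
  Q 140.101.92.144: descend 10001100011001010101110010010000 ; hops seen [H4] ; pick H4
  Q 8.0.1.130: descend 000010 ; hops seen [H3] ; pick H3
  add 10.120.0.0/16 -> H3 at depth 16
  add 140.101.80.0/20 -> H3 at depth 20
  add 0.0.0.0/0 -> H2 at depth 0
  add 10.120.185.0/24 -> H2 at depth 24
  Q 179.111.78.38: descend 10 ; hops seen [H2] ; pick H2
  Q 10.120.185.0: descend 000010100111100010111001 ; hops seen [H2,H3,H3,H2] ; pick H2
  add 140.101.0.0/16 -> H0 at depth 16
  Q 10.120.0.0: descend 0000101001111000 ; hops seen [H2,H3,H3] ; pick H3
  add 140.101.92.0/24 -> H3 at depth 24
  Q 118.185.192.40: descend 011101101011100111 ; hops seen [H2,H3] ; pick H3
  del 0.0.0.0/0 (clear depth 0)
  Q 140.101.123.148: descend 100011000110010101 ; hops seen [H0] ; pick H0
  del 10.120.185.0/24 (clear depth 24)
  Q 140.101.0.2: descend 10001100011001010 ; hops seen [H0] ; pick H0
  add 10.64.0.0/10 -> H2 at depth 10
  add 118.185.0.0/16 -> H2 at depth 16
  Q 10.120.0.92: descend 0000101001111000 ; hops seen [H3,H2,H3] ; pick H3
  Q 10.66.137.202: descend 0000101001 ; hops seen [H3,H2] ; pick H2
  Q 140.101.80.0: descend 10001100011001010101 ; hops seen [H0,H3] ; pick H3
  Q 10.108.99.77: descend 00001010011 ; hops seen [H3,H2] ; pick H2
  Q 247.146.57.66: descend 1 ; hops seen [∅] ; pick no-route
  Q 240.75.50.249: descend 1 ; hops seen [∅] ; pick no-route
  Q 140.101.92.144: descend 10001100011001010101110010010000 ; hops seen [H0,H3,H3,H4] ; pick H4
  Q 8.0.0.6: descend 000010 ; hops seen [H3] ; pick H3
  Q 160.78.170.3: descend 10 ; hops seen [∅] ; pick no-route
  Q 140.101.92.194: descend 1000110001100101010111001 ; hops seen [H0,H3,H3] ; pick H3
  add 140.101.92.144/28 -> H3 at depth 28
  Q 140.101.80.0: descend 10001100011001010101 ; hops seen [H0,H3] ; pick H3

== LOOKUPS ==
["H4","H3","H2","H2","H3","H3","H0","H0","H3","H2","H3","H2","no-route","no-route","H4","H3","no-route","H3","H3"]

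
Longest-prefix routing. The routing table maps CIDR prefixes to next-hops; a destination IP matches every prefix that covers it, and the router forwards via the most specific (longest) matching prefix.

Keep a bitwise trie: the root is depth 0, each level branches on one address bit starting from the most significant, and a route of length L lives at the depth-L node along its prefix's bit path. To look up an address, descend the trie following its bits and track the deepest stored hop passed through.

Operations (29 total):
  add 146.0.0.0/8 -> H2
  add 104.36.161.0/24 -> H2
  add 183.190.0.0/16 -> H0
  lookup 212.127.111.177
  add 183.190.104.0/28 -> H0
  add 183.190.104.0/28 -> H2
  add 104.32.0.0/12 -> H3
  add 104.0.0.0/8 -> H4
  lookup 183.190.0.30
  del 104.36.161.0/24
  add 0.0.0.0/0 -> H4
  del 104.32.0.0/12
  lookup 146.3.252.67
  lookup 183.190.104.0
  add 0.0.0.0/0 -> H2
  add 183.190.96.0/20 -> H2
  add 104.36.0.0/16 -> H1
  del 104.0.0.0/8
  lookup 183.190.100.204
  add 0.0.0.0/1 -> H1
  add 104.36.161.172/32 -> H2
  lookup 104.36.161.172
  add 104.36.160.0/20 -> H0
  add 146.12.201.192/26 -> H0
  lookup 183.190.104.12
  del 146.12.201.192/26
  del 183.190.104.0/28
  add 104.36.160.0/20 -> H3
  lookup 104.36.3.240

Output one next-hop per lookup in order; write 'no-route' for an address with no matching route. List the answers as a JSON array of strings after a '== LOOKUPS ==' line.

Process each operation:
  add 146.0.0.0/8 -> H2 at depth 8
  add 104.36.161.0/24 -> H2 at depth 24
  add 183.190.0.0/16 -> H0 at depth 16
  lookup 212.127.111.177: bits 1 walk d0:-→d1:- -> no-route
  add 183.190.104.0/28 -> H0 at depth 28
  add 183.190.104.0/28 -> H2 at depth 28
  add 104.32.0.0/12 -> H3 at depth 12
  add 104.0.0.0/8 -> H4 at depth 8
  lookup 183.190.0.30: bits 10110111101111100 walk d0:-→d1:-→d2:-→d3:-→d4:-→d5:-→d6:-→d7:-→d8:-→d9:-→d10:-→d11:-→d12:-→d13:-→d14:-→d15:-→d16:H0→d17:- -> H0
  del 104.36.161.0/24 (clear depth 24)
  add 0.0.0.0/0 -> H4 at depth 0
  del 104.32.0.0/12 (clear depth 12)
  lookup 146.3.252.67: bits 10010010 walk d0:H4→d1:-→d2:-→d3:-→d4:-→d5:-→d6:-→d7:-→d8:H2 -> H2
  lookup 183.190.104.0: bits 1011011110111110011010000000 walk d0:H4→d1:-→d2:-→d3:-→d4:-→d5:-→d6:-→d7:-→d8:-→d9:-→d10:-→d11:-→d12:-→d13:-→d14:-→d15:-→d16:H0→d17:-→d18:-→d19:-→d20:-→d21:-→d22:-→d23:-→d24:-→d25:-→d26:-→d27:-→d28:H2 -> H2
  add 0.0.0.0/0 -> H2 at depth 0
  add 183.190.96.0/20 -> H2 at depth 20
  add 104.36.0.0/16 -> H1 at depth 16
  del 104.0.0.0/8 (clear depth 8)
  lookup 183.190.100.204: bits 10110111101111100110 walk d0:H2→d1:-→d2:-→d3:-→d4:-→d5:-→d6:-→d7:-→d8:-→d9:-→d10:-→d11:-→d12:-→d13:-→d14:-→d15:-→d16:H0→d17:-→d18:-→d19:-→d20:H2 -> H2
  add 0.0.0.0/1 -> H1 at depth 1
  add 104.36.161.172/32 -> H2 at depth 32
  lookup 104.36.161.172: bits 01101000001001001010000110101100 walk d0:H2→d1:H1→d2:-→d3:-→d4:-→d5:-→d6:-→d7:-→d8:-→d9:-→d10:-→d11:-→d12:-→d13:-→d14:-→d15:-→d16:H1→d17:-→d18:-→d19:-→d20:-→d21:-→d22:-→d23:-→d24:-→d25:-→d26:-→d27:-→d28:-→d29:-→d30:-→d31:-→d32:H2 -> H2
  add 104.36.160.0/20 -> H0 at depth 20
  add 146.12.201.192/26 -> H0 at depth 26
  lookup 183.190.104.12: bits 1011011110111110011010000000 walk d0:H2→d1:-→d2:-→d3:-→d4:-→d5:-→d6:-→d7:-→d8:-→d9:-→d10:-→d11:-→d12:-→d13:-→d14:-→d15:-→d16:H0→d17:-→d18:-→d19:-→d20:H2→d21:-→d22:-→d23:-→d24:-→d25:-→d26:-→d27:-→d28:H2 -> H2
  del 146.12.201.192/26 (clear depth 26)
  del 183.190.104.0/28 (clear depth 28)
  add 104.36.160.0/20 -> H3 at depth 20
  lookup 104.36.3.240: bits 0110100000100100 walk d0:H2→d1:H1→d2:-→d3:-→d4:-→d5:-→d6:-→d7:-→d8:-→d9:-→d10:-→d11:-→d12:-→d13:-→d14:-→d15:-→d16:H1 -> H1

== LOOKUPS ==
["no-route","H0","H2","H2","H2","H2","H2","H1"]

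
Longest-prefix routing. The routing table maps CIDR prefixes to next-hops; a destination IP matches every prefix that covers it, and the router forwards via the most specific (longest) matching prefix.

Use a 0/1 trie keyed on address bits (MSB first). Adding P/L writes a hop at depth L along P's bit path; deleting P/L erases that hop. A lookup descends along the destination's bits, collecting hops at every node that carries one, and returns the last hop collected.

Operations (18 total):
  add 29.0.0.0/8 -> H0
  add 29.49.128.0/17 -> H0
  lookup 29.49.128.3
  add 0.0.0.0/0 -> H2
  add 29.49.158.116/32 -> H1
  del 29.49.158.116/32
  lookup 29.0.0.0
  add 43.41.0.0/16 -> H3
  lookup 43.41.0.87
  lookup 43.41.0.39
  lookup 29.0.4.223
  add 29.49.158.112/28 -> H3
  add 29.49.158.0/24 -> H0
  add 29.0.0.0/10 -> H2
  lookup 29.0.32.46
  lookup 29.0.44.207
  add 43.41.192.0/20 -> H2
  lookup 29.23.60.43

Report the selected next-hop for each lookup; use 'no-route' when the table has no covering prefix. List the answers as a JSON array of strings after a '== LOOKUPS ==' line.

Apply in order:
  + 29.0.0.0/8 (H0) depth=8
  + 29.49.128.0/17 (H0) depth=17
  Q 29.49.128.3: descend 00011101001100011 ; hops seen [H0,H0] ; pick H0
  + 0.0.0.0/0 (H2) depth=0
  + 29.49.158.116/32 (H1) depth=32
  del 29.49.158.116/32 (clear depth 32)
  Q 29.0.0.0: descend 0001110100 ; hops seen [H2,H0] ; pick H0
  + 43.41.0.0/16 (H3) depth=16
  Q 43.41.0.87: descend 0010101100101001 ; hops seen [H2,H3] ; pick H3
  Q 43.41.0.39: descend 0010101100101001 ; hops seen [H2,H3] ; pick H3
  Q 29.0.4.223: descend 0001110100 ; hops seen [H2,H0] ; pick H0
  + 29.49.158.112/28 (H3) depth=28
  + 29.49.158.0/24 (H0) depth=24
  + 29.0.0.0/10 (H2) depth=10
  Q 29.0.32.46: descend 0001110100 ; hops seen [H2,H0,H2] ; pick H2
  Q 29.0.44.207: descend 0001110100 ; hops seen [H2,H0,H2] ; pick H2
  + 43.41.192.0/20 (H2) depth=20
  Q 29.23.60.43: descend 0001110100 ; hops seen [H2,H0,H2] ; pick H2

== LOOKUPS ==
["H0","H0","H3","H3","H0","H2","H2","H2"]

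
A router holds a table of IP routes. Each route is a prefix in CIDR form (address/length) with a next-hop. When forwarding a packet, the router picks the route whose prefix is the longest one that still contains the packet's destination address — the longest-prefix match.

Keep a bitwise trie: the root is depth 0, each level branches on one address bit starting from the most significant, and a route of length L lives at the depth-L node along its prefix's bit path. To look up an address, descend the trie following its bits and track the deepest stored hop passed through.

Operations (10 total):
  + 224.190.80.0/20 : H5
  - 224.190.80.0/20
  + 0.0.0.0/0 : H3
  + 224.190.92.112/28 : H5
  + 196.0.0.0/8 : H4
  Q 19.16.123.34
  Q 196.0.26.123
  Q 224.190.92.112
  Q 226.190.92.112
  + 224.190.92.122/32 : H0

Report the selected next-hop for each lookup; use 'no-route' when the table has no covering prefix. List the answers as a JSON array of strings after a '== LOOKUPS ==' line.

Trace:
  add 224.190.80.0/20 -> H5 at depth 20
  del 224.190.80.0/20 (clear depth 20)
  add 0.0.0.0/0 -> H3 at depth 0
  add 224.190.92.112/28 -> H5 at depth 28
  add 196.0.0.0/8 -> H4 at depth 8
  Q 19.16.123.34: descend ε ; hops seen [H3] ; pick H3
  Q 196.0.26.123: descend 11000100 ; hops seen [H3,H4] ; pick H4
  Q 224.190.92.112: descend 1110000010111110010111000111 ; hops seen [H3,H5] ; pick H5
  Q 226.190.92.112: descend 111000 ; hops seen [H3] ; pick H3
  add 224.190.92.122/32 -> H0 at depth 32

== LOOKUPS ==
["H3","H4","H5","H3"]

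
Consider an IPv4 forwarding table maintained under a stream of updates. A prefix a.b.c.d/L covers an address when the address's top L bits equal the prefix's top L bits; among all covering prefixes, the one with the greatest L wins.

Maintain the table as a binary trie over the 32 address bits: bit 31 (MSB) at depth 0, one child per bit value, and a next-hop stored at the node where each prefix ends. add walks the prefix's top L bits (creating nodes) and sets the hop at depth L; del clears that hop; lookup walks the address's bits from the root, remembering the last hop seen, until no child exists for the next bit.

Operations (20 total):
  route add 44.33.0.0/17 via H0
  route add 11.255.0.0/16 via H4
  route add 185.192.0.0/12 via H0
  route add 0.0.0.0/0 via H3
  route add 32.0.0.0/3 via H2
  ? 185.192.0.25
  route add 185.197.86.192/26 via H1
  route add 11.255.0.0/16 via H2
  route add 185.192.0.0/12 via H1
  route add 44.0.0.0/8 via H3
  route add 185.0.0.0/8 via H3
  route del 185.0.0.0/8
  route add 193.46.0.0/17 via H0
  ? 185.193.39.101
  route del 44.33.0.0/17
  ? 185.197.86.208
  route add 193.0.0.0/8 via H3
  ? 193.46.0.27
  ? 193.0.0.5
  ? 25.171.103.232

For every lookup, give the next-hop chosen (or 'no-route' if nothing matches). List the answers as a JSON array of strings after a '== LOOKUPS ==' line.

Process each operation:
  + 44.33.0.0/17 (H0) depth=17
  + 11.255.0.0/16 (H4) depth=16
  + 185.192.0.0/12 (H0) depth=12
  + 0.0.0.0/0 (H3) depth=0
  + 32.0.0.0/3 (H2) depth=3
  Q 185.192.0.25: descend 101110011100 ; hops seen [H3,H0] ; pick H0
  + 185.197.86.192/26 (H1) depth=26
  + 11.255.0.0/16 (H2) depth=16
  + 185.192.0.0/12 (H1) depth=12
  + 44.0.0.0/8 (H3) depth=8
  + 185.0.0.0/8 (H3) depth=8
  del 185.0.0.0/8 (clear depth 8)
  + 193.46.0.0/17 (H0) depth=17
  Q 185.193.39.101: descend 1011100111000 ; hops seen [H3,H1] ; pick H1
  del 44.33.0.0/17 (clear depth 17)
  Q 185.197.86.208: descend 10111001110001010101011011 ; hops seen [H3,H1,H1] ; pick H1
  + 193.0.0.0/8 (H3) depth=8
  Q 193.46.0.27: descend 11000001001011100 ; hops seen [H3,H3,H0] ; pick H0
  Q 193.0.0.5: descend 1100000100 ; hops seen [H3,H3] ; pick H3
  Q 25.171.103.232: descend 000 ; hops seen [H3] ; pick H3

== LOOKUPS ==
["H0","H1","H1","H0","H3","H3"]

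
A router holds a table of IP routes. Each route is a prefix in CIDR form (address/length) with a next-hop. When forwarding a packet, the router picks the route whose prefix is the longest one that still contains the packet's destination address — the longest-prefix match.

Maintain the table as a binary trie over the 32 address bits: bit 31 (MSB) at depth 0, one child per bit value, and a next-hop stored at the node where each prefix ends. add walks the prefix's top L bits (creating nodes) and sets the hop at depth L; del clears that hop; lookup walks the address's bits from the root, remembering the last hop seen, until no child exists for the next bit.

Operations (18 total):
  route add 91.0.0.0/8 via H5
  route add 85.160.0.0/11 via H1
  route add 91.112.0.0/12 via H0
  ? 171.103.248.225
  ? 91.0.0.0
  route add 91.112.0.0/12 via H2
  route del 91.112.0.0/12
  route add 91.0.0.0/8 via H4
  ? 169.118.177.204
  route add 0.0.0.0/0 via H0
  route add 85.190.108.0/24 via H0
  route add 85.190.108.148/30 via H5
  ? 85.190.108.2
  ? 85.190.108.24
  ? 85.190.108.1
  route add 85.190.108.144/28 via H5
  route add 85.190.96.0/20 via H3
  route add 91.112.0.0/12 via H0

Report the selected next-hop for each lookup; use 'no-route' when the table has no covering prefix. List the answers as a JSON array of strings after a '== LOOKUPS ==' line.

Apply in order:
  add 91.0.0.0/8 -> H5 at depth 8
  add 85.160.0.0/11 -> H1 at depth 11
  add 91.112.0.0/12 -> H0 at depth 12
  Q 171.103.248.225: descend ε ; hops seen [∅] ; pick no-route
  Q 91.0.0.0: descend 010110110 ; hops seen [H5] ; pick H5
  add 91.112.0.0/12 -> H2 at depth 12
  - 91.112.0.0/12 clear@12
  add 91.0.0.0/8 -> H4 at depth 8
  Q 169.118.177.204: descend ε ; hops seen [∅] ; pick no-route
  add 0.0.0.0/0 -> H0 at depth 0
  add 85.190.108.0/24 -> H0 at depth 24
  add 85.190.108.148/30 -> H5 at depth 30
  Q 85.190.108.2: descend 010101011011111001101100 ; hops seen [H0,H1,H0] ; pick H0
  Q 85.190.108.24: descend 010101011011111001101100 ; hops seen [H0,H1,H0] ; pick H0
  Q 85.190.108.1: descend 010101011011111001101100 ; hops seen [H0,H1,H0] ; pick H0
  add 85.190.108.144/28 -> H5 at depth 28
  add 85.190.96.0/20 -> H3 at depth 20
  add 91.112.0.0/12 -> H0 at depth 12

== LOOKUPS ==
["no-route","H5","no-route","H0","H0","H0"]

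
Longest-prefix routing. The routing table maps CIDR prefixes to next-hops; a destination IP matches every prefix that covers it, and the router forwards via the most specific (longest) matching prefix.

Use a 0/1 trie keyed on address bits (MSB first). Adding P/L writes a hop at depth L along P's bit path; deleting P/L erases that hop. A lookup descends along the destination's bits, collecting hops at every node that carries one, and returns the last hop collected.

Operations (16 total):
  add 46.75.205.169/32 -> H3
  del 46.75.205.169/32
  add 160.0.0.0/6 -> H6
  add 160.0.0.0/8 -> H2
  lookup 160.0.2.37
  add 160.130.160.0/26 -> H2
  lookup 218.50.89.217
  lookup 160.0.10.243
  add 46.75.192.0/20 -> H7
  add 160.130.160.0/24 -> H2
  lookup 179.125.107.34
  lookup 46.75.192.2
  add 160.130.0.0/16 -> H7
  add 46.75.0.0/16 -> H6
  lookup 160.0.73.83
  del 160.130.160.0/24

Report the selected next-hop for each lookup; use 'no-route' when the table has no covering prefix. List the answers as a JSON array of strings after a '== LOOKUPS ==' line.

Process each operation:
  + 46.75.205.169/32 (H3) depth=32
  del 46.75.205.169/32 (clear depth 32)
  + 160.0.0.0/6 (H6) depth=6
  + 160.0.0.0/8 (H2) depth=8
  Q 160.0.2.37: descend 10100000 ; hops seen [H6,H2] ; pick H2
  + 160.130.160.0/26 (H2) depth=26
  Q 218.50.89.217: descend 1 ; hops seen [∅] ; pick no-route
  Q 160.0.10.243: descend 10100000 ; hops seen [H6,H2] ; pick H2
  + 46.75.192.0/20 (H7) depth=20
  + 160.130.160.0/24 (H2) depth=24
  Q 179.125.107.34: descend 101 ; hops seen [∅] ; pick no-route
  Q 46.75.192.2: descend 00101110010010111100 ; hops seen [H7] ; pick H7
  + 160.130.0.0/16 (H7) depth=16
  + 46.75.0.0/16 (H6) depth=16
  Q 160.0.73.83: descend 10100000 ; hops seen [H6,H2] ; pick H2
  del 160.130.160.0/24 (clear depth 24)

== LOOKUPS ==
["H2","no-route","H2","no-route","H7","H2"]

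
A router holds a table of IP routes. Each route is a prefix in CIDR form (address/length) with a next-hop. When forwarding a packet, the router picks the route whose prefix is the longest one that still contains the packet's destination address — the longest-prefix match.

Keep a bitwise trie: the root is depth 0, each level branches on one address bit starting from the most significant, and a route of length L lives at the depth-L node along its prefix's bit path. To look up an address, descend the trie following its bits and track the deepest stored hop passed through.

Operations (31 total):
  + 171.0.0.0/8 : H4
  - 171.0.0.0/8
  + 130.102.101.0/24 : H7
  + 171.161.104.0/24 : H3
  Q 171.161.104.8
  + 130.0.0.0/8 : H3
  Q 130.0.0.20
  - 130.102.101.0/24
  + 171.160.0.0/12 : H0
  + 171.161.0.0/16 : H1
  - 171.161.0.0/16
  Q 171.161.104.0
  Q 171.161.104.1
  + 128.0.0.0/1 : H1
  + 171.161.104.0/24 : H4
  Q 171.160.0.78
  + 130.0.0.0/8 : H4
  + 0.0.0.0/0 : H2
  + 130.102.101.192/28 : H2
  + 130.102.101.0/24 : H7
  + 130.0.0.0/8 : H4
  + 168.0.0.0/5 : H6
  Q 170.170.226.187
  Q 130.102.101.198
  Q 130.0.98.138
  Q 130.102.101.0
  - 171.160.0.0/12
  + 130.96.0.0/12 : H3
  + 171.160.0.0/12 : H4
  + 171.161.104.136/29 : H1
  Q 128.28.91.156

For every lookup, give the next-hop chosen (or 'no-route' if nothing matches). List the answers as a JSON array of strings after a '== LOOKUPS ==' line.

Apply in order:
  + 171.0.0.0/8 (H4) depth=8
  del 171.0.0.0/8 (clear depth 8)
  + 130.102.101.0/24 (H7) depth=24
  + 171.161.104.0/24 (H3) depth=24
  ? 171.161.104.8  path d0:-→d1:-→d2:-→d3:-→d4:-→d5:-→d6:-→d7:-→d8:-→d9:-→d10:-→d11:-→d12:-→d13:-→d14:-→d15:-→d16:-→d17:-→d18:-→d19:-→d20:-→d21:-→d22:-→d23:-→d24:H3  best=H3
  + 130.0.0.0/8 (H3) depth=8
  ? 130.0.0.20  path d0:-→d1:-→d2:-→d3:-→d4:-→d5:-→d6:-→d7:-→d8:H3→d9:-  best=H3
  del 130.102.101.0/24 (clear depth 24)
  + 171.160.0.0/12 (H0) depth=12
  + 171.161.0.0/16 (H1) depth=16
  del 171.161.0.0/16 (clear depth 16)
  ? 171.161.104.0  path d0:-→d1:-→d2:-→d3:-→d4:-→d5:-→d6:-→d7:-→d8:-→d9:-→d10:-→d11:-→d12:H0→d13:-→d14:-→d15:-→d16:-→d17:-→d18:-→d19:-→d20:-→d21:-→d22:-→d23:-→d24:H3  best=H3
  ? 171.161.104.1  path d0:-→d1:-→d2:-→d3:-→d4:-→d5:-→d6:-→d7:-→d8:-→d9:-→d10:-→d11:-→d12:H0→d13:-→d14:-→d15:-→d16:-→d17:-→d18:-→d19:-→d20:-→d21:-→d22:-→d23:-→d24:H3  best=H3
  + 128.0.0.0/1 (H1) depth=1
  + 171.161.104.0/24 (H4) depth=24
  ? 171.160.0.78  path d0:-→d1:H1→d2:-→d3:-→d4:-→d5:-→d6:-→d7:-→d8:-→d9:-→d10:-→d11:-→d12:H0→d13:-→d14:-→d15:-  best=H0
  + 130.0.0.0/8 (H4) depth=8
  + 0.0.0.0/0 (H2) depth=0
  + 130.102.101.192/28 (H2) depth=28
  + 130.102.101.0/24 (H7) depth=24
  + 130.0.0.0/8 (H4) depth=8
  + 168.0.0.0/5 (H6) depth=5
  ? 170.170.226.187  path d0:H2→d1:H1→d2:-→d3:-→d4:-→d5:H6→d6:-→d7:-  best=H6
  ? 130.102.101.198  path d0:H2→d1:H1→d2:-→d3:-→d4:-→d5:-→d6:-→d7:-→d8:H4→d9:-→d10:-→d11:-→d12:-→d13:-→d14:-→d15:-→d16:-→d17:-→d18:-→d19:-→d20:-→d21:-→d22:-→d23:-→d24:H7→d25:-→d26:-→d27:-→d28:H2  best=H2
  ? 130.0.98.138  path d0:H2→d1:H1→d2:-→d3:-→d4:-→d5:-→d6:-→d7:-→d8:H4→d9:-  best=H4
  ? 130.102.101.0  path d0:H2→d1:H1→d2:-→d3:-→d4:-→d5:-→d6:-→d7:-→d8:H4→d9:-→d10:-→d11:-→d12:-→d13:-→d14:-→d15:-→d16:-→d17:-→d18:-→d19:-→d20:-→d21:-→d22:-→d23:-→d24:H7  best=H7
  del 171.160.0.0/12 (clear depth 12)
  + 130.96.0.0/12 (H3) depth=12
  + 171.160.0.0/12 (H4) depth=12
  + 171.161.104.136/29 (H1) depth=29
  ? 128.28.91.156  path d0:H2→d1:H1→d2:-→d3:-→d4:-→d5:-→d6:-  best=H1

== LOOKUPS ==
["H3","H3","H3","H3","H0","H6","H2","H4","H7","H1"]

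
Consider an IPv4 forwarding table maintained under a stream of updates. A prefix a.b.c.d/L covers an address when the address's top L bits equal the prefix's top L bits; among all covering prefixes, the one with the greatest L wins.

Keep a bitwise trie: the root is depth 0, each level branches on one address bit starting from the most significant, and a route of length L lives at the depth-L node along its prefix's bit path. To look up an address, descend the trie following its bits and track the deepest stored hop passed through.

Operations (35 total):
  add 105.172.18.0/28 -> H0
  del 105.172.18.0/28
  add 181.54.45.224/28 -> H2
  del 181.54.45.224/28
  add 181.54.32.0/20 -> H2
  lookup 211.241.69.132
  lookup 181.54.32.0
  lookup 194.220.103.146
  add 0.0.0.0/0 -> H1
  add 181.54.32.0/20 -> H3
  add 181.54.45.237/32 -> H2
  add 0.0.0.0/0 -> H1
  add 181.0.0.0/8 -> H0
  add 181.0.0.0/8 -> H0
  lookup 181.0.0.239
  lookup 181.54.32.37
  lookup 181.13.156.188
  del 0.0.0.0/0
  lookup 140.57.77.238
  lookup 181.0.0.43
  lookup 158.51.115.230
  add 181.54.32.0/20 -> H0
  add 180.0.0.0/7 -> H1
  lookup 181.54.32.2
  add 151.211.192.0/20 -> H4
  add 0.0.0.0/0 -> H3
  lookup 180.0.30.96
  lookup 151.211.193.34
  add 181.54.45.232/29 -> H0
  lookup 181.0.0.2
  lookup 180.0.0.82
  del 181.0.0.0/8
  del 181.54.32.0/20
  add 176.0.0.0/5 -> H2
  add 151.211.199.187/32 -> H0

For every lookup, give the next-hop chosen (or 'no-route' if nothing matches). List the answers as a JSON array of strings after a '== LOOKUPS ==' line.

Process each operation:
  add 105.172.18.0/28 -> H0 at depth 28
  del 105.172.18.0/28 (clear depth 28)
  add 181.54.45.224/28 -> H2 at depth 28
  del 181.54.45.224/28 (clear depth 28)
  add 181.54.32.0/20 -> H2 at depth 20
  Q 211.241.69.132: descend 1 ; hops seen [∅] ; pick no-route
  Q 181.54.32.0: descend 10110101001101100010 ; hops seen [H2] ; pick H2
  Q 194.220.103.146: descend 1 ; hops seen [∅] ; pick no-route
  add 0.0.0.0/0 -> H1 at depth 0
  add 181.54.32.0/20 -> H3 at depth 20
  add 181.54.45.237/32 -> H2 at depth 32
  add 0.0.0.0/0 -> H1 at depth 0
  add 181.0.0.0/8 -> H0 at depth 8
  add 181.0.0.0/8 -> H0 at depth 8
  Q 181.0.0.239: descend 1011010100 ; hops seen [H1,H0] ; pick H0
  Q 181.54.32.37: descend 10110101001101100010 ; hops seen [H1,H0,H3] ; pick H3
  Q 181.13.156.188: descend 1011010100 ; hops seen [H1,H0] ; pick H0
  del 0.0.0.0/0 (clear depth 0)
  Q 140.57.77.238: descend 10 ; hops seen [∅] ; pick no-route
  Q 181.0.0.43: descend 1011010100 ; hops seen [H0] ; pick H0
  Q 158.51.115.230: descend 10 ; hops seen [∅] ; pick no-route
  add 181.54.32.0/20 -> H0 at depth 20
  add 180.0.0.0/7 -> H1 at depth 7
  Q 181.54.32.2: descend 10110101001101100010 ; hops seen [H1,H0,H0] ; pick H0
  add 151.211.192.0/20 -> H4 at depth 20
  add 0.0.0.0/0 -> H3 at depth 0
  Q 180.0.30.96: descend 1011010 ; hops seen [H3,H1] ; pick H1
  Q 151.211.193.34: descend 10010111110100111100 ; hops seen [H3,H4] ; pick H4
  add 181.54.45.232/29 -> H0 at depth 29
  Q 181.0.0.2: descend 1011010100 ; hops seen [H3,H1,H0] ; pick H0
  Q 180.0.0.82: descend 1011010 ; hops seen [H3,H1] ; pick H1
  del 181.0.0.0/8 (clear depth 8)
  del 181.54.32.0/20 (clear depth 20)
  add 176.0.0.0/5 -> H2 at depth 5
  add 151.211.199.187/32 -> H0 at depth 32

== LOOKUPS ==
["no-route","H2","no-route","H0","H3","H0","no-route","H0","no-route","H0","H1","H4","H0","H1"]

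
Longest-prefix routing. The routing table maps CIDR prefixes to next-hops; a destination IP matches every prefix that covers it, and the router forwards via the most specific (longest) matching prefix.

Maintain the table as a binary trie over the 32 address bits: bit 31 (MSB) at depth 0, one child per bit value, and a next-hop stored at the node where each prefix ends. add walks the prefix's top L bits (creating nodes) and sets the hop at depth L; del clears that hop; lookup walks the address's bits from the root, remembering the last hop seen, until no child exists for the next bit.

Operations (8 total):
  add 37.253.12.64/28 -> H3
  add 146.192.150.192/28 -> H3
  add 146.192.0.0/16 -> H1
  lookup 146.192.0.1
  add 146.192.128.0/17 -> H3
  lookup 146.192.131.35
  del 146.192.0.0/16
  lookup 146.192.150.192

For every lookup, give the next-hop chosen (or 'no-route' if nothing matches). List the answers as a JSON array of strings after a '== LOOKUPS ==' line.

Apply in order:
  add 37.253.12.64/28 -> H3 at depth 28
  add 146.192.150.192/28 -> H3 at depth 28
  add 146.192.0.0/16 -> H1 at depth 16
  lookup 146.192.0.1: bits 1001001011000000 walk d0:-→d1:-→d2:-→d3:-→d4:-→d5:-→d6:-→d7:-→d8:-→d9:-→d10:-→d11:-→d12:-→d13:-→d14:-→d15:-→d16:H1 -> H1
  add 146.192.128.0/17 -> H3 at depth 17
  lookup 146.192.131.35: bits 1001001011000000100 walk d0:-→d1:-→d2:-→d3:-→d4:-→d5:-→d6:-→d7:-→d8:-→d9:-→d10:-→d11:-→d12:-→d13:-→d14:-→d15:-→d16:H1→d17:H3→d18:-→d19:- -> H3
  - 146.192.0.0/16 clear@16
  lookup 146.192.150.192: bits 1001001011000000100101101100 walk d0:-→d1:-→d2:-→d3:-→d4:-→d5:-→d6:-→d7:-→d8:-→d9:-→d10:-→d11:-→d12:-→d13:-→d14:-→d15:-→d16:-→d17:H3→d18:-→d19:-→d20:-→d21:-→d22:-→d23:-→d24:-→d25:-→d26:-→d27:-→d28:H3 -> H3

== LOOKUPS ==
["H1","H3","H3"]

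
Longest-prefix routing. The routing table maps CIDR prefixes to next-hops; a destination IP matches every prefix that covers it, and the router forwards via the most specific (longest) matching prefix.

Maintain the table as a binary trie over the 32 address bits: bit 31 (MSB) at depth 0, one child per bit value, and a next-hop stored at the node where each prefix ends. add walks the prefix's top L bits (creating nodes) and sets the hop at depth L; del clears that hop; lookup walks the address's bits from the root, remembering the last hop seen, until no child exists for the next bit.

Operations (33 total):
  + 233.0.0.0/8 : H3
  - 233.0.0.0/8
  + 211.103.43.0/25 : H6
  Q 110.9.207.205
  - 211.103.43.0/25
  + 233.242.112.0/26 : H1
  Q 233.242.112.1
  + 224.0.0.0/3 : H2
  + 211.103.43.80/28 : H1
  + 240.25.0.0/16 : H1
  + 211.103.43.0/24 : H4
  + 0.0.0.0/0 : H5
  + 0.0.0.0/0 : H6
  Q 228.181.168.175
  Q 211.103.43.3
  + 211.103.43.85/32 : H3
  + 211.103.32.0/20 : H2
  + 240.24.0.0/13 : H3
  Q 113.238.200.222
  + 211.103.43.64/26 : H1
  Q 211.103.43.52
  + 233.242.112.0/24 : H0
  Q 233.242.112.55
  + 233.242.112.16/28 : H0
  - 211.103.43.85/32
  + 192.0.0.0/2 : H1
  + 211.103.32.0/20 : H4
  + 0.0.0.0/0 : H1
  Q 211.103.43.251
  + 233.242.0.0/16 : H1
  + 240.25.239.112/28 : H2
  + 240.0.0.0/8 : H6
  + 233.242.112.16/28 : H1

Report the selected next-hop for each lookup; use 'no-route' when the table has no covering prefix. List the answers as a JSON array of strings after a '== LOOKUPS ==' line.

Apply in order:
  + 233.0.0.0/8 (H3) depth=8
  - 233.0.0.0/8 clear@8
  + 211.103.43.0/25 (H6) depth=25
  ? 110.9.207.205  path d0:-  best=no-route
  - 211.103.43.0/25 clear@25
  + 233.242.112.0/26 (H1) depth=26
  ? 233.242.112.1  path d0:-→d1:-→d2:-→d3:-→d4:-→d5:-→d6:-→d7:-→d8:-→d9:-→d10:-→d11:-→d12:-→d13:-→d14:-→d15:-→d16:-→d17:-→d18:-→d19:-→d20:-→d21:-→d22:-→d23:-→d24:-→d25:-→d26:H1  best=H1
  + 224.0.0.0/3 (H2) depth=3
  + 211.103.43.80/28 (H1) depth=28
  + 240.25.0.0/16 (H1) depth=16
  + 211.103.43.0/24 (H4) depth=24
  + 0.0.0.0/0 (H5) depth=0
  + 0.0.0.0/0 (H6) depth=0
  ? 228.181.168.175  path d0:H6→d1:-→d2:-→d3:H2→d4:-  best=H2
  ? 211.103.43.3  path d0:H6→d1:-→d2:-→d3:-→d4:-→d5:-→d6:-→d7:-→d8:-→d9:-→d10:-→d11:-→d12:-→d13:-→d14:-→d15:-→d16:-→d17:-→d18:-→d19:-→d20:-→d21:-→d22:-→d23:-→d24:H4→d25:-  best=H4
  + 211.103.43.85/32 (H3) depth=32
  + 211.103.32.0/20 (H2) depth=20
  + 240.24.0.0/13 (H3) depth=13
  ? 113.238.200.222  path d0:H6  best=H6
  + 211.103.43.64/26 (H1) depth=26
  ? 211.103.43.52  path d0:H6→d1:-→d2:-→d3:-→d4:-→d5:-→d6:-→d7:-→d8:-→d9:-→d10:-→d11:-→d12:-→d13:-→d14:-→d15:-→d16:-→d17:-→d18:-→d19:-→d20:H2→d21:-→d22:-→d23:-→d24:H4→d25:-  best=H4
  + 233.242.112.0/24 (H0) depth=24
  ? 233.242.112.55  path d0:H6→d1:-→d2:-→d3:H2→d4:-→d5:-→d6:-→d7:-→d8:-→d9:-→d10:-→d11:-→d12:-→d13:-→d14:-→d15:-→d16:-→d17:-→d18:-→d19:-→d20:-→d21:-→d22:-→d23:-→d24:H0→d25:-→d26:H1  best=H1
  + 233.242.112.16/28 (H0) depth=28
  - 211.103.43.85/32 clear@32
  + 192.0.0.0/2 (H1) depth=2
  + 211.103.32.0/20 (H4) depth=20
  + 0.0.0.0/0 (H1) depth=0
  ? 211.103.43.251  path d0:H1→d1:-→d2:H1→d3:-→d4:-→d5:-→d6:-→d7:-→d8:-→d9:-→d10:-→d11:-→d12:-→d13:-→d14:-→d15:-→d16:-→d17:-→d18:-→d19:-→d20:H4→d21:-→d22:-→d23:-→d24:H4  best=H4
  + 233.242.0.0/16 (H1) depth=16
  + 240.25.239.112/28 (H2) depth=28
  + 240.0.0.0/8 (H6) depth=8
  + 233.242.112.16/28 (H1) depth=28

== LOOKUPS ==
["no-route","H1","H2","H4","H6","H4","H1","H4"]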